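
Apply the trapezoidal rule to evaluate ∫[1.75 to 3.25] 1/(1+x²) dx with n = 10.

f(x) = 1/(1+x²)
a = 1.75, b = 3.25, n = 10
h = (b - a)/n = 0.150000

Trapezoidal rule: (h/2)[f(x₀) + 2f(x₁) + 2f(x₂) + ... + f(xₙ)]

x_0 = 1.7500, f(x_0) = 0.246154, coefficient = 1
x_1 = 1.9000, f(x_1) = 0.216920, coefficient = 2
x_2 = 2.0500, f(x_2) = 0.192215, coefficient = 2
x_3 = 2.2000, f(x_3) = 0.171233, coefficient = 2
x_4 = 2.3500, f(x_4) = 0.153315, coefficient = 2
x_5 = 2.5000, f(x_5) = 0.137931, coefficient = 2
x_6 = 2.6500, f(x_6) = 0.124649, coefficient = 2
x_7 = 2.8000, f(x_7) = 0.113122, coefficient = 2
x_8 = 2.9500, f(x_8) = 0.103066, coefficient = 2
x_9 = 3.1000, f(x_9) = 0.094251, coefficient = 2
x_10 = 3.2500, f(x_10) = 0.086486, coefficient = 1

I ≈ (0.150000/2) × 2.946046 = 0.220953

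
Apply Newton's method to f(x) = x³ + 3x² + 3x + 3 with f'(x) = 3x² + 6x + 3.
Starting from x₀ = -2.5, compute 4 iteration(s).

f(x) = x³ + 3x² + 3x + 3
f'(x) = 3x² + 6x + 3
x₀ = -2.5

Newton-Raphson formula: x_{n+1} = x_n - f(x_n)/f'(x_n)

Iteration 1:
  f(-2.500000) = -1.375000
  f'(-2.500000) = 6.750000
  x_1 = -2.500000 - (-1.375000)/6.750000 = -2.296296
Iteration 2:
  f(-2.296296) = -0.178276
  f'(-2.296296) = 5.041152
  x_2 = -2.296296 - (-0.178276)/5.041152 = -2.260932
Iteration 3:
  f(-2.260932) = -0.004819
  f'(-2.260932) = 4.769850
  x_3 = -2.260932 - (-0.004819)/4.769850 = -2.259922
Iteration 4:
  f(-2.259922) = -0.000004
  f'(-2.259922) = 4.762209
  x_4 = -2.259922 - (-0.000004)/4.762209 = -2.259921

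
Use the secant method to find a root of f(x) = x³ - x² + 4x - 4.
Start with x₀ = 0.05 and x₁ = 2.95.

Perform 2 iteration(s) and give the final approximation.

f(x) = x³ - x² + 4x - 4
x₀ = 0.05, x₁ = 2.95

Secant formula: x_{n+1} = x_n - f(x_n)(x_n - x_{n-1})/(f(x_n) - f(x_{n-1}))

Iteration 1:
  f(0.050000) = -3.802375
  f(2.950000) = 24.769875
  x_2 = 2.950000 - 24.769875×(2.950000 - 0.050000)/(24.769875 - (-3.802375))
       = 0.435930
Iteration 2:
  f(2.950000) = 24.769875
  f(0.435930) = -2.363473
  x_3 = 0.435930 - (-2.363473)×(0.435930 - 2.950000)/(-2.363473 - 24.769875)
       = 0.654920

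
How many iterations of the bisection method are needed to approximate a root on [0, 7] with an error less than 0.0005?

We need (b-a)/2^n ≤ 0.0005
(7 - 0)/2^n ≤ 0.0005
7/2^n ≤ 0.0005
2^n ≥ 14000
n ≥ log₂(14000) = 13.77
n ≥ 14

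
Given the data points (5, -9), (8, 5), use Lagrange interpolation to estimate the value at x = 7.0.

Lagrange interpolation formula:
P(x) = Σ yᵢ × Lᵢ(x)
where Lᵢ(x) = Π_{j≠i} (x - xⱼ)/(xᵢ - xⱼ)

L_0(7.0) = (7.0 - 8)/(5 - 8) = 0.333333
L_1(7.0) = (7.0 - 5)/(8 - 5) = 0.666667

P(7.0) = (-9)×L_0(7.0) + 5×L_1(7.0)
P(7.0) = 0.333333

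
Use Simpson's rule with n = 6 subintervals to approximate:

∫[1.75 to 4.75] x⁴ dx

f(x) = x⁴
a = 1.75, b = 4.75, n = 6
h = (b - a)/n = 0.500000

Simpson's rule: (h/3)[f(x₀) + 4f(x₁) + 2f(x₂) + ... + f(xₙ)]

x_0 = 1.7500, f(x_0) = 9.378906, coefficient = 1
x_1 = 2.2500, f(x_1) = 25.628906, coefficient = 4
x_2 = 2.7500, f(x_2) = 57.191406, coefficient = 2
x_3 = 3.2500, f(x_3) = 111.566406, coefficient = 4
x_4 = 3.7500, f(x_4) = 197.753906, coefficient = 2
x_5 = 4.2500, f(x_5) = 326.253906, coefficient = 4
x_6 = 4.7500, f(x_6) = 509.066406, coefficient = 1

I ≈ (0.500000/3) × 2882.132812 = 480.355469
Exact value: 480.330469
Error: 0.025000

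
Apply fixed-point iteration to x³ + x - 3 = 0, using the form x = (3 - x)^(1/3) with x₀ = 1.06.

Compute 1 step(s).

Equation: x³ + x - 3 = 0
Fixed-point form: x = (3 - x)^(1/3)
x₀ = 1.06

x_1 = g(1.060000) = 1.247194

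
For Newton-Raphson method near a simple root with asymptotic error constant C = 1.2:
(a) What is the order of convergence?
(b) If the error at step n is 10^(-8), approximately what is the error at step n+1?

(a) Newton-Raphson has quadratic (order 2) convergence near simple roots.
    This means |e_{n+1}| ≈ C|e_n|².

(b) With |e_n| = 10^(-8) and C = 1.2:
    |e_{n+1}| ≈ 1.2 × (10^(-8))² = 1.2 × 10^(-16)

(a) 2 (quadratic); (b) |e_{n+1}| ≈ 1.200e-16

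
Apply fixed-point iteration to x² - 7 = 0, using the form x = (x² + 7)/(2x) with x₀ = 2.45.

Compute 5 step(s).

Equation: x² - 7 = 0
Fixed-point form: x = (x² + 7)/(2x)
x₀ = 2.45

x_1 = g(2.450000) = 2.653571
x_2 = g(2.653571) = 2.645763
x_3 = g(2.645763) = 2.645751
x_4 = g(2.645751) = 2.645751
x_5 = g(2.645751) = 2.645751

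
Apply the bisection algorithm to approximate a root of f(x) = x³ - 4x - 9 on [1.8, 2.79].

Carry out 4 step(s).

f(x) = x³ - 4x - 9
Initial interval: [1.8, 2.79]

Iteration 1:
  c_1 = (1.800000 + 2.790000)/2 = 2.295000
  f(c_1) = f(2.295000) = -6.092178
  f(a) × f(c) ≥ 0, new interval: [2.295000, 2.790000]
Iteration 2:
  c_2 = (2.295000 + 2.790000)/2 = 2.542500
  f(c_2) = f(2.542500) = -2.734501
  f(a) × f(c) ≥ 0, new interval: [2.542500, 2.790000]
Iteration 3:
  c_3 = (2.542500 + 2.790000)/2 = 2.666250
  f(c_3) = f(2.666250) = -0.710925
  f(a) × f(c) ≥ 0, new interval: [2.666250, 2.790000]
Iteration 4:
  c_4 = (2.666250 + 2.790000)/2 = 2.728125
  f(c_4) = f(2.728125) = 0.392023
  f(a) × f(c) < 0, new interval: [2.666250, 2.728125]

After 4 iteration(s), the approximation is c_4 = 2.728125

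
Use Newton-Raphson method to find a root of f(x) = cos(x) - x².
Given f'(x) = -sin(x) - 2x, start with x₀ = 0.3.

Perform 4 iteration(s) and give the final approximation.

f(x) = cos(x) - x²
f'(x) = -sin(x) - 2x
x₀ = 0.3

Newton-Raphson formula: x_{n+1} = x_n - f(x_n)/f'(x_n)

Iteration 1:
  f(0.300000) = 0.865336
  f'(0.300000) = -0.895520
  x_1 = 0.300000 - 0.865336/(-0.895520) = 1.266295
Iteration 2:
  f(1.266295) = -1.303685
  f'(1.266295) = -3.486586
  x_2 = 1.266295 - (-1.303685)/(-3.486586) = 0.892380
Iteration 3:
  f(0.892380) = -0.168782
  f'(0.892380) = -2.563329
  x_3 = 0.892380 - (-0.168782)/(-2.563329) = 0.826535
Iteration 4:
  f(0.826535) = -0.005733
  f'(0.826535) = -2.388660
  x_4 = 0.826535 - (-0.005733)/(-2.388660) = 0.824136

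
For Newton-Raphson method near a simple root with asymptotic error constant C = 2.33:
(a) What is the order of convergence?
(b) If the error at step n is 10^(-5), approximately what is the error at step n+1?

(a) Newton-Raphson has quadratic (order 2) convergence near simple roots.
    This means |e_{n+1}| ≈ C|e_n|².

(b) With |e_n| = 10^(-5) and C = 2.33:
    |e_{n+1}| ≈ 2.33 × (10^(-5))² = 2.33 × 10^(-10)

(a) 2 (quadratic); (b) |e_{n+1}| ≈ 2.330e-10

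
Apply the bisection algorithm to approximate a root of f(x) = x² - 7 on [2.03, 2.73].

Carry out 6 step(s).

f(x) = x² - 7
Initial interval: [2.03, 2.73]

Iteration 1:
  c_1 = (2.030000 + 2.730000)/2 = 2.380000
  f(c_1) = f(2.380000) = -1.335600
  f(a) × f(c) ≥ 0, new interval: [2.380000, 2.730000]
Iteration 2:
  c_2 = (2.380000 + 2.730000)/2 = 2.555000
  f(c_2) = f(2.555000) = -0.471975
  f(a) × f(c) ≥ 0, new interval: [2.555000, 2.730000]
Iteration 3:
  c_3 = (2.555000 + 2.730000)/2 = 2.642500
  f(c_3) = f(2.642500) = -0.017194
  f(a) × f(c) ≥ 0, new interval: [2.642500, 2.730000]
Iteration 4:
  c_4 = (2.642500 + 2.730000)/2 = 2.686250
  f(c_4) = f(2.686250) = 0.215939
  f(a) × f(c) < 0, new interval: [2.642500, 2.686250]
Iteration 5:
  c_5 = (2.642500 + 2.686250)/2 = 2.664375
  f(c_5) = f(2.664375) = 0.098894
  f(a) × f(c) < 0, new interval: [2.642500, 2.664375]
Iteration 6:
  c_6 = (2.642500 + 2.664375)/2 = 2.653437
  f(c_6) = f(2.653437) = 0.040731
  f(a) × f(c) < 0, new interval: [2.642500, 2.653437]

After 6 iteration(s), the approximation is c_6 = 2.653437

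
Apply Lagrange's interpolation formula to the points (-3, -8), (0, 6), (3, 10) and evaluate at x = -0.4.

Lagrange interpolation formula:
P(x) = Σ yᵢ × Lᵢ(x)
where Lᵢ(x) = Π_{j≠i} (x - xⱼ)/(xᵢ - xⱼ)

L_0(-0.4) = (-0.4 - 0)/(-3 - 0) × (-0.4 - 3)/(-3 - 3) = 0.075556
L_1(-0.4) = (-0.4 - (-3))/(0 - (-3)) × (-0.4 - 3)/(0 - 3) = 0.982222
L_2(-0.4) = (-0.4 - (-3))/(3 - (-3)) × (-0.4 - 0)/(3 - 0) = -0.057778

P(-0.4) = (-8)×L_0(-0.4) + 6×L_1(-0.4) + 10×L_2(-0.4)
P(-0.4) = 4.711111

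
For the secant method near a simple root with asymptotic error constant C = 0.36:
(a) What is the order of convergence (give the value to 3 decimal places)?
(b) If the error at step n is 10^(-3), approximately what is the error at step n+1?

(a) Secant method has superlinear convergence with order φ = (1+√5)/2 ≈ 1.618.
    This means |e_{n+1}| ≈ C|e_n|^1.618.

(b) With |e_n| = 10^(-3) and C = 0.36:
    |e_{n+1}| ≈ 0.36 × (10^(-3))^1.618 = 0.36 × 10^(-4.85)

(a) ≈ 1.618 (golden ratio); (b) |e_{n+1}| ≈ 5.037e-06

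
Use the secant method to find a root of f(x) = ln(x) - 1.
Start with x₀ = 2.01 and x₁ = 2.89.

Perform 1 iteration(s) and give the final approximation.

f(x) = ln(x) - 1
x₀ = 2.01, x₁ = 2.89

Secant formula: x_{n+1} = x_n - f(x_n)(x_n - x_{n-1})/(f(x_n) - f(x_{n-1}))

Iteration 1:
  f(2.010000) = -0.301865
  f(2.890000) = 0.061257
  x_2 = 2.890000 - 0.061257×(2.890000 - 2.010000)/(0.061257 - (-0.301865))
       = 2.741549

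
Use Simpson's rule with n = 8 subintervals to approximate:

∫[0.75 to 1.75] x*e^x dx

f(x) = x*e^x
a = 0.75, b = 1.75, n = 8
h = (b - a)/n = 0.125000

Simpson's rule: (h/3)[f(x₀) + 4f(x₁) + 2f(x₂) + ... + f(xₙ)]

x_0 = 0.7500, f(x_0) = 1.587750, coefficient = 1
x_1 = 0.8750, f(x_1) = 2.099016, coefficient = 4
x_2 = 1.0000, f(x_2) = 2.718282, coefficient = 2
x_3 = 1.1250, f(x_3) = 3.465244, coefficient = 4
x_4 = 1.2500, f(x_4) = 4.362929, coefficient = 2
x_5 = 1.3750, f(x_5) = 5.438230, coefficient = 4
x_6 = 1.5000, f(x_6) = 6.722534, coefficient = 2
x_7 = 1.6250, f(x_7) = 8.252431, coefficient = 4
x_8 = 1.7500, f(x_8) = 10.070555, coefficient = 1

I ≈ (0.125000/3) × 116.285478 = 4.845228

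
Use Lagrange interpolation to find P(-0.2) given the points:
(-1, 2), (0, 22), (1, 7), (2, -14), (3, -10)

Lagrange interpolation formula:
P(x) = Σ yᵢ × Lᵢ(x)
where Lᵢ(x) = Π_{j≠i} (x - xⱼ)/(xᵢ - xⱼ)

L_0(-0.2) = (-0.2 - 0)/(-1 - 0) × (-0.2 - 1)/(-1 - 1) × (-0.2 - 2)/(-1 - 2) × (-0.2 - 3)/(-1 - 3) = 0.070400
L_1(-0.2) = (-0.2 - (-1))/(0 - (-1)) × (-0.2 - 1)/(0 - 1) × (-0.2 - 2)/(0 - 2) × (-0.2 - 3)/(0 - 3) = 1.126400
L_2(-0.2) = (-0.2 - (-1))/(1 - (-1)) × (-0.2 - 0)/(1 - 0) × (-0.2 - 2)/(1 - 2) × (-0.2 - 3)/(1 - 3) = -0.281600
L_3(-0.2) = (-0.2 - (-1))/(2 - (-1)) × (-0.2 - 0)/(2 - 0) × (-0.2 - 1)/(2 - 1) × (-0.2 - 3)/(2 - 3) = 0.102400
L_4(-0.2) = (-0.2 - (-1))/(3 - (-1)) × (-0.2 - 0)/(3 - 0) × (-0.2 - 1)/(3 - 1) × (-0.2 - 2)/(3 - 2) = -0.017600

P(-0.2) = 2×L_0(-0.2) + 22×L_1(-0.2) + 7×L_2(-0.2) + (-14)×L_3(-0.2) + (-10)×L_4(-0.2)
P(-0.2) = 21.692800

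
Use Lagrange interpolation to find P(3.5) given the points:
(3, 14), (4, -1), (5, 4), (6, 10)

Lagrange interpolation formula:
P(x) = Σ yᵢ × Lᵢ(x)
where Lᵢ(x) = Π_{j≠i} (x - xⱼ)/(xᵢ - xⱼ)

L_0(3.5) = (3.5 - 4)/(3 - 4) × (3.5 - 5)/(3 - 5) × (3.5 - 6)/(3 - 6) = 0.312500
L_1(3.5) = (3.5 - 3)/(4 - 3) × (3.5 - 5)/(4 - 5) × (3.5 - 6)/(4 - 6) = 0.937500
L_2(3.5) = (3.5 - 3)/(5 - 3) × (3.5 - 4)/(5 - 4) × (3.5 - 6)/(5 - 6) = -0.312500
L_3(3.5) = (3.5 - 3)/(6 - 3) × (3.5 - 4)/(6 - 4) × (3.5 - 5)/(6 - 5) = 0.062500

P(3.5) = 14×L_0(3.5) + (-1)×L_1(3.5) + 4×L_2(3.5) + 10×L_3(3.5)
P(3.5) = 2.812500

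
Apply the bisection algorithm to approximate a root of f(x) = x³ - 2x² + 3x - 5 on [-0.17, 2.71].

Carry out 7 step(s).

f(x) = x³ - 2x² + 3x - 5
Initial interval: [-0.17, 2.71]

Iteration 1:
  c_1 = (-0.170000 + 2.710000)/2 = 1.270000
  f(c_1) = f(1.270000) = -2.367417
  f(a) × f(c) ≥ 0, new interval: [1.270000, 2.710000]
Iteration 2:
  c_2 = (1.270000 + 2.710000)/2 = 1.990000
  f(c_2) = f(1.990000) = 0.930399
  f(a) × f(c) < 0, new interval: [1.270000, 1.990000]
Iteration 3:
  c_3 = (1.270000 + 1.990000)/2 = 1.630000
  f(c_3) = f(1.630000) = -1.093053
  f(a) × f(c) ≥ 0, new interval: [1.630000, 1.990000]
Iteration 4:
  c_4 = (1.630000 + 1.990000)/2 = 1.810000
  f(c_4) = f(1.810000) = -0.192459
  f(a) × f(c) ≥ 0, new interval: [1.810000, 1.990000]
Iteration 5:
  c_5 = (1.810000 + 1.990000)/2 = 1.900000
  f(c_5) = f(1.900000) = 0.339000
  f(a) × f(c) < 0, new interval: [1.810000, 1.900000]
Iteration 6:
  c_6 = (1.810000 + 1.900000)/2 = 1.855000
  f(c_6) = f(1.855000) = 0.066051
  f(a) × f(c) < 0, new interval: [1.810000, 1.855000]
Iteration 7:
  c_7 = (1.810000 + 1.855000)/2 = 1.832500
  f(c_7) = f(1.832500) = -0.064974
  f(a) × f(c) ≥ 0, new interval: [1.832500, 1.855000]

After 7 iteration(s), the approximation is c_7 = 1.832500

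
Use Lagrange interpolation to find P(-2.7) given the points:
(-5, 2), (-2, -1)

Lagrange interpolation formula:
P(x) = Σ yᵢ × Lᵢ(x)
where Lᵢ(x) = Π_{j≠i} (x - xⱼ)/(xᵢ - xⱼ)

L_0(-2.7) = (-2.7 - (-2))/(-5 - (-2)) = 0.233333
L_1(-2.7) = (-2.7 - (-5))/(-2 - (-5)) = 0.766667

P(-2.7) = 2×L_0(-2.7) + (-1)×L_1(-2.7)
P(-2.7) = -0.300000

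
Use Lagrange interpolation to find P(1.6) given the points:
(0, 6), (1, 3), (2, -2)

Lagrange interpolation formula:
P(x) = Σ yᵢ × Lᵢ(x)
where Lᵢ(x) = Π_{j≠i} (x - xⱼ)/(xᵢ - xⱼ)

L_0(1.6) = (1.6 - 1)/(0 - 1) × (1.6 - 2)/(0 - 2) = -0.120000
L_1(1.6) = (1.6 - 0)/(1 - 0) × (1.6 - 2)/(1 - 2) = 0.640000
L_2(1.6) = (1.6 - 0)/(2 - 0) × (1.6 - 1)/(2 - 1) = 0.480000

P(1.6) = 6×L_0(1.6) + 3×L_1(1.6) + (-2)×L_2(1.6)
P(1.6) = 0.240000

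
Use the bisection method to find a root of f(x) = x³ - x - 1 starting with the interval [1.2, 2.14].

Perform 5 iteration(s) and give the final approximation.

f(x) = x³ - x - 1
Initial interval: [1.2, 2.14]

Iteration 1:
  c_1 = (1.200000 + 2.140000)/2 = 1.670000
  f(c_1) = f(1.670000) = 1.987463
  f(a) × f(c) < 0, new interval: [1.200000, 1.670000]
Iteration 2:
  c_2 = (1.200000 + 1.670000)/2 = 1.435000
  f(c_2) = f(1.435000) = 0.519988
  f(a) × f(c) < 0, new interval: [1.200000, 1.435000]
Iteration 3:
  c_3 = (1.200000 + 1.435000)/2 = 1.317500
  f(c_3) = f(1.317500) = -0.030575
  f(a) × f(c) ≥ 0, new interval: [1.317500, 1.435000]
Iteration 4:
  c_4 = (1.317500 + 1.435000)/2 = 1.376250
  f(c_4) = f(1.376250) = 0.230456
  f(a) × f(c) < 0, new interval: [1.317500, 1.376250]
Iteration 5:
  c_5 = (1.317500 + 1.376250)/2 = 1.346875
  f(c_5) = f(1.346875) = 0.096454
  f(a) × f(c) < 0, new interval: [1.317500, 1.346875]

After 5 iteration(s), the approximation is c_5 = 1.346875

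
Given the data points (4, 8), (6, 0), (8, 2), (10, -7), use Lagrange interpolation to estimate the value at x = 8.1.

Lagrange interpolation formula:
P(x) = Σ yᵢ × Lᵢ(x)
where Lᵢ(x) = Π_{j≠i} (x - xⱼ)/(xᵢ - xⱼ)

L_0(8.1) = (8.1 - 6)/(4 - 6) × (8.1 - 8)/(4 - 8) × (8.1 - 10)/(4 - 10) = 0.008312
L_1(8.1) = (8.1 - 4)/(6 - 4) × (8.1 - 8)/(6 - 8) × (8.1 - 10)/(6 - 10) = -0.048687
L_2(8.1) = (8.1 - 4)/(8 - 4) × (8.1 - 6)/(8 - 6) × (8.1 - 10)/(8 - 10) = 1.022437
L_3(8.1) = (8.1 - 4)/(10 - 4) × (8.1 - 6)/(10 - 6) × (8.1 - 8)/(10 - 8) = 0.017937

P(8.1) = 8×L_0(8.1) + 0×L_1(8.1) + 2×L_2(8.1) + (-7)×L_3(8.1)
P(8.1) = 1.985812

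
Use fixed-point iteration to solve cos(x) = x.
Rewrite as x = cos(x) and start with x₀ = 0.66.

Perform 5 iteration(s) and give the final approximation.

Equation: cos(x) = x
Fixed-point form: x = cos(x)
x₀ = 0.66

x_1 = g(0.660000) = 0.789992
x_2 = g(0.789992) = 0.703851
x_3 = g(0.703851) = 0.762356
x_4 = g(0.762356) = 0.723211
x_5 = g(0.723211) = 0.749685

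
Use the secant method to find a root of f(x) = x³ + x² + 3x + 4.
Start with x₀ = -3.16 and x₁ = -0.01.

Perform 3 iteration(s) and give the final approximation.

f(x) = x³ + x² + 3x + 4
x₀ = -3.16, x₁ = -0.01

Secant formula: x_{n+1} = x_n - f(x_n)(x_n - x_{n-1})/(f(x_n) - f(x_{n-1}))

Iteration 1:
  f(-3.160000) = -27.048896
  f(-0.010000) = 3.970099
  x_2 = -0.010000 - 3.970099×(-0.010000 - (-3.160000))/(3.970099 - (-27.048896))
       = -0.413166
Iteration 2:
  f(-0.010000) = 3.970099
  f(-0.413166) = 2.860678
  x_3 = -0.413166 - 2.860678×(-0.413166 - (-0.010000))/(2.860678 - 3.970099)
       = -1.452743
Iteration 3:
  f(-0.413166) = 2.860678
  f(-1.452743) = -1.313725
  x_4 = -1.452743 - (-1.313725)×(-1.452743 - (-0.413166))/(-1.313725 - 2.860678)
       = -1.125578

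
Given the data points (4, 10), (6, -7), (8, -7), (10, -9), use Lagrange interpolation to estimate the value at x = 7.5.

Lagrange interpolation formula:
P(x) = Σ yᵢ × Lᵢ(x)
where Lᵢ(x) = Π_{j≠i} (x - xⱼ)/(xᵢ - xⱼ)

L_0(7.5) = (7.5 - 6)/(4 - 6) × (7.5 - 8)/(4 - 8) × (7.5 - 10)/(4 - 10) = -0.039062
L_1(7.5) = (7.5 - 4)/(6 - 4) × (7.5 - 8)/(6 - 8) × (7.5 - 10)/(6 - 10) = 0.273438
L_2(7.5) = (7.5 - 4)/(8 - 4) × (7.5 - 6)/(8 - 6) × (7.5 - 10)/(8 - 10) = 0.820312
L_3(7.5) = (7.5 - 4)/(10 - 4) × (7.5 - 6)/(10 - 6) × (7.5 - 8)/(10 - 8) = -0.054688

P(7.5) = 10×L_0(7.5) + (-7)×L_1(7.5) + (-7)×L_2(7.5) + (-9)×L_3(7.5)
P(7.5) = -7.554688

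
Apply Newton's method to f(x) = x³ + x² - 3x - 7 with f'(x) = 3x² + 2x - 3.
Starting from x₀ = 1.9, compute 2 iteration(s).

f(x) = x³ + x² - 3x - 7
f'(x) = 3x² + 2x - 3
x₀ = 1.9

Newton-Raphson formula: x_{n+1} = x_n - f(x_n)/f'(x_n)

Iteration 1:
  f(1.900000) = -2.231000
  f'(1.900000) = 11.630000
  x_1 = 1.900000 - (-2.231000)/11.630000 = 2.091831
Iteration 2:
  f(2.091831) = 0.253615
  f'(2.091831) = 14.310940
  x_2 = 2.091831 - 0.253615/14.310940 = 2.074110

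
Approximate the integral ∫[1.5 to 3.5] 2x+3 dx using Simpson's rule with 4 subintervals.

f(x) = 2x+3
a = 1.5, b = 3.5, n = 4
h = (b - a)/n = 0.500000

Simpson's rule: (h/3)[f(x₀) + 4f(x₁) + 2f(x₂) + ... + f(xₙ)]

x_0 = 1.5000, f(x_0) = 6.000000, coefficient = 1
x_1 = 2.0000, f(x_1) = 7.000000, coefficient = 4
x_2 = 2.5000, f(x_2) = 8.000000, coefficient = 2
x_3 = 3.0000, f(x_3) = 9.000000, coefficient = 4
x_4 = 3.5000, f(x_4) = 10.000000, coefficient = 1

I ≈ (0.500000/3) × 96.000000 = 16.000000
Exact value: 16.000000
Error: 0.000000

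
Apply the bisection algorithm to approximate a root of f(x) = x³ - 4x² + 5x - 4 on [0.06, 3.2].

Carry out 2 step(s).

f(x) = x³ - 4x² + 5x - 4
Initial interval: [0.06, 3.2]

Iteration 1:
  c_1 = (0.060000 + 3.200000)/2 = 1.630000
  f(c_1) = f(1.630000) = -2.146853
  f(a) × f(c) ≥ 0, new interval: [1.630000, 3.200000]
Iteration 2:
  c_2 = (1.630000 + 3.200000)/2 = 2.415000
  f(c_2) = f(2.415000) = -1.169077
  f(a) × f(c) ≥ 0, new interval: [2.415000, 3.200000]

After 2 iteration(s), the approximation is c_2 = 2.415000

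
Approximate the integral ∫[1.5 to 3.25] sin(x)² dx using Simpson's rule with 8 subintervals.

f(x) = sin(x)²
a = 1.5, b = 3.25, n = 8
h = (b - a)/n = 0.218750

Simpson's rule: (h/3)[f(x₀) + 4f(x₁) + 2f(x₂) + ... + f(xₙ)]

x_0 = 1.5000, f(x_0) = 0.994996, coefficient = 1
x_1 = 1.7188, f(x_1) = 0.978269, coefficient = 4
x_2 = 1.9375, f(x_2) = 0.871449, coefficient = 2
x_3 = 2.1562, f(x_3) = 0.694658, coefficient = 4
x_4 = 2.3750, f(x_4) = 0.481199, coefficient = 2
x_5 = 2.5938, f(x_5) = 0.271281, coefficient = 4
x_6 = 2.8125, f(x_6) = 0.104448, coefficient = 2
x_7 = 3.0312, f(x_7) = 0.012126, coefficient = 4
x_8 = 3.2500, f(x_8) = 0.011706, coefficient = 1

I ≈ (0.218750/3) × 11.746233 = 0.856496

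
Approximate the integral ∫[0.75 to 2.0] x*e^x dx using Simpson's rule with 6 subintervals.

f(x) = x*e^x
a = 0.75, b = 2.0, n = 6
h = (b - a)/n = 0.208333

Simpson's rule: (h/3)[f(x₀) + 4f(x₁) + 2f(x₂) + ... + f(xₙ)]

x_0 = 0.7500, f(x_0) = 1.587750, coefficient = 1
x_1 = 0.9583, f(x_1) = 2.498708, coefficient = 4
x_2 = 1.1667, f(x_2) = 3.746482, coefficient = 2
x_3 = 1.3750, f(x_3) = 5.438230, coefficient = 4
x_4 = 1.5833, f(x_4) = 7.712679, coefficient = 2
x_5 = 1.7917, f(x_5) = 10.749002, coefficient = 4
x_6 = 2.0000, f(x_6) = 14.778112, coefficient = 1

I ≈ (0.208333/3) × 114.027949 = 7.918608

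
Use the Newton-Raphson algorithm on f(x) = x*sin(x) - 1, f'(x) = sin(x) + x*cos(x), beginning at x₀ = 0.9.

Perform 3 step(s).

f(x) = x*sin(x) - 1
f'(x) = sin(x) + x*cos(x)
x₀ = 0.9

Newton-Raphson formula: x_{n+1} = x_n - f(x_n)/f'(x_n)

Iteration 1:
  f(0.900000) = -0.295006
  f'(0.900000) = 1.342776
  x_1 = 0.900000 - (-0.295006)/1.342776 = 1.119698
Iteration 2:
  f(1.119698) = 0.007694
  f'(1.119698) = 1.388106
  x_2 = 1.119698 - 0.007694/1.388106 = 1.114156
Iteration 3:
  f(1.114156) = -0.000002
  f'(1.114156) = 1.388810
  x_3 = 1.114156 - (-0.000002)/1.388810 = 1.114157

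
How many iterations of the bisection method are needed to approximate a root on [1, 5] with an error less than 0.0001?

We need (b-a)/2^n ≤ 0.0001
(5 - 1)/2^n ≤ 0.0001
4/2^n ≤ 0.0001
2^n ≥ 40000
n ≥ log₂(40000) = 15.29
n ≥ 16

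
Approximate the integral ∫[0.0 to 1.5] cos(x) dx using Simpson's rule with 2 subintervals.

f(x) = cos(x)
a = 0.0, b = 1.5, n = 2
h = (b - a)/n = 0.750000

Simpson's rule: (h/3)[f(x₀) + 4f(x₁) + 2f(x₂) + ... + f(xₙ)]

x_0 = 0.0000, f(x_0) = 1.000000, coefficient = 1
x_1 = 0.7500, f(x_1) = 0.731689, coefficient = 4
x_2 = 1.5000, f(x_2) = 0.070737, coefficient = 1

I ≈ (0.750000/3) × 3.997493 = 0.999373
Exact value: 0.997495
Error: 0.001878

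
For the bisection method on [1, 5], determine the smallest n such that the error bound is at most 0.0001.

We need (b-a)/2^n ≤ 0.0001
(5 - 1)/2^n ≤ 0.0001
4/2^n ≤ 0.0001
2^n ≥ 40000
n ≥ log₂(40000) = 15.29
n ≥ 16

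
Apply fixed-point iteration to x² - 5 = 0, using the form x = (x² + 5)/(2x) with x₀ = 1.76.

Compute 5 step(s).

Equation: x² - 5 = 0
Fixed-point form: x = (x² + 5)/(2x)
x₀ = 1.76

x_1 = g(1.760000) = 2.300455
x_2 = g(2.300455) = 2.236969
x_3 = g(2.236969) = 2.236068
x_4 = g(2.236068) = 2.236068
x_5 = g(2.236068) = 2.236068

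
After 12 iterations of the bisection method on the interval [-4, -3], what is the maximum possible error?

Bisection error bound: |error| ≤ (b-a)/2^n
|error| ≤ (-3 - (-4))/2^12 = 1/2^12
|error| ≤ 0.0002441406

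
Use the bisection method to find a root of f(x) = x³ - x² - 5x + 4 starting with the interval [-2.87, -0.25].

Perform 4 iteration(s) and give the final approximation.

f(x) = x³ - x² - 5x + 4
Initial interval: [-2.87, -0.25]

Iteration 1:
  c_1 = (-2.870000 + (-0.250000))/2 = -1.560000
  f(c_1) = f(-1.560000) = 5.569984
  f(a) × f(c) < 0, new interval: [-2.870000, -1.560000]
Iteration 2:
  c_2 = (-2.870000 + (-1.560000))/2 = -2.215000
  f(c_2) = f(-2.215000) = -0.698513
  f(a) × f(c) ≥ 0, new interval: [-2.215000, -1.560000]
Iteration 3:
  c_3 = (-2.215000 + (-1.560000))/2 = -1.887500
  f(c_3) = f(-1.887500) = 3.150330
  f(a) × f(c) < 0, new interval: [-2.215000, -1.887500]
Iteration 4:
  c_4 = (-2.215000 + (-1.887500))/2 = -2.051250
  f(c_4) = f(-2.051250) = 1.417729
  f(a) × f(c) < 0, new interval: [-2.215000, -2.051250]

After 4 iteration(s), the approximation is c_4 = -2.051250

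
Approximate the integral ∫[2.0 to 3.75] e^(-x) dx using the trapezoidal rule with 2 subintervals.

f(x) = e^(-x)
a = 2.0, b = 3.75, n = 2
h = (b - a)/n = 0.875000

Trapezoidal rule: (h/2)[f(x₀) + 2f(x₁) + 2f(x₂) + ... + f(xₙ)]

x_0 = 2.0000, f(x_0) = 0.135335, coefficient = 1
x_1 = 2.8750, f(x_1) = 0.056416, coefficient = 2
x_2 = 3.7500, f(x_2) = 0.023518, coefficient = 1

I ≈ (0.875000/2) × 0.271685 = 0.118862
Exact value: 0.111818
Error: 0.007045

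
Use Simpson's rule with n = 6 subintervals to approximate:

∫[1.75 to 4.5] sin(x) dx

f(x) = sin(x)
a = 1.75, b = 4.5, n = 6
h = (b - a)/n = 0.458333

Simpson's rule: (h/3)[f(x₀) + 4f(x₁) + 2f(x₂) + ... + f(xₙ)]

x_0 = 1.7500, f(x_0) = 0.983986, coefficient = 1
x_1 = 2.2083, f(x_1) = 0.803564, coefficient = 4
x_2 = 2.6667, f(x_2) = 0.457273, coefficient = 2
x_3 = 3.1250, f(x_3) = 0.016592, coefficient = 4
x_4 = 3.5833, f(x_4) = -0.427514, coefficient = 2
x_5 = 4.0417, f(x_5) = -0.783373, coefficient = 4
x_6 = 4.5000, f(x_6) = -0.977530, coefficient = 1

I ≈ (0.458333/3) × 0.213106 = 0.032558
Exact value: 0.032550
Error: 0.000008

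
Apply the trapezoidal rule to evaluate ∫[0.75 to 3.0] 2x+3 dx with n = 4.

f(x) = 2x+3
a = 0.75, b = 3.0, n = 4
h = (b - a)/n = 0.562500

Trapezoidal rule: (h/2)[f(x₀) + 2f(x₁) + 2f(x₂) + ... + f(xₙ)]

x_0 = 0.7500, f(x_0) = 4.500000, coefficient = 1
x_1 = 1.3125, f(x_1) = 5.625000, coefficient = 2
x_2 = 1.8750, f(x_2) = 6.750000, coefficient = 2
x_3 = 2.4375, f(x_3) = 7.875000, coefficient = 2
x_4 = 3.0000, f(x_4) = 9.000000, coefficient = 1

I ≈ (0.562500/2) × 54.000000 = 15.187500
Exact value: 15.187500
Error: 0.000000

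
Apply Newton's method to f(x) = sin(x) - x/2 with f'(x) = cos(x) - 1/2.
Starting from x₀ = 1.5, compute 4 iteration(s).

f(x) = sin(x) - x/2
f'(x) = cos(x) - 1/2
x₀ = 1.5

Newton-Raphson formula: x_{n+1} = x_n - f(x_n)/f'(x_n)

Iteration 1:
  f(1.500000) = 0.247495
  f'(1.500000) = -0.429263
  x_1 = 1.500000 - 0.247495/(-0.429263) = 2.076558
Iteration 2:
  f(2.076558) = -0.163473
  f'(2.076558) = -0.984474
  x_2 = 2.076558 - (-0.163473)/(-0.984474) = 1.910507
Iteration 3:
  f(1.910507) = -0.012402
  f'(1.910507) = -0.833214
  x_3 = 1.910507 - (-0.012402)/(-0.833214) = 1.895622
Iteration 4:
  f(1.895622) = -0.000105
  f'(1.895622) = -0.819144
  x_4 = 1.895622 - (-0.000105)/(-0.819144) = 1.895494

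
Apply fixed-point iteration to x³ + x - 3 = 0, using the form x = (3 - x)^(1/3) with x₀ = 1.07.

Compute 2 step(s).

Equation: x³ + x - 3 = 0
Fixed-point form: x = (3 - x)^(1/3)
x₀ = 1.07

x_1 = g(1.070000) = 1.245047
x_2 = g(1.245047) = 1.206207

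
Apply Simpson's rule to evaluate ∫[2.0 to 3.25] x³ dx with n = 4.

f(x) = x³
a = 2.0, b = 3.25, n = 4
h = (b - a)/n = 0.312500

Simpson's rule: (h/3)[f(x₀) + 4f(x₁) + 2f(x₂) + ... + f(xₙ)]

x_0 = 2.0000, f(x_0) = 8.000000, coefficient = 1
x_1 = 2.3125, f(x_1) = 12.366455, coefficient = 4
x_2 = 2.6250, f(x_2) = 18.087891, coefficient = 2
x_3 = 2.9375, f(x_3) = 25.347412, coefficient = 4
x_4 = 3.2500, f(x_4) = 34.328125, coefficient = 1

I ≈ (0.312500/3) × 229.359375 = 23.891602
Exact value: 23.891602
Error: 0.000000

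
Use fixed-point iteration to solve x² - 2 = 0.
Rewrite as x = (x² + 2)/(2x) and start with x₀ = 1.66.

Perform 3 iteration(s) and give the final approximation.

Equation: x² - 2 = 0
Fixed-point form: x = (x² + 2)/(2x)
x₀ = 1.66

x_1 = g(1.660000) = 1.432410
x_2 = g(1.432410) = 1.414329
x_3 = g(1.414329) = 1.414214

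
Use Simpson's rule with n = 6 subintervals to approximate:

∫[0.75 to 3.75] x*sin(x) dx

f(x) = x*sin(x)
a = 0.75, b = 3.75, n = 6
h = (b - a)/n = 0.500000

Simpson's rule: (h/3)[f(x₀) + 4f(x₁) + 2f(x₂) + ... + f(xₙ)]

x_0 = 0.7500, f(x_0) = 0.511229, coefficient = 1
x_1 = 1.2500, f(x_1) = 1.186231, coefficient = 4
x_2 = 1.7500, f(x_2) = 1.721975, coefficient = 2
x_3 = 2.2500, f(x_3) = 1.750665, coefficient = 4
x_4 = 2.7500, f(x_4) = 1.049568, coefficient = 2
x_5 = 3.2500, f(x_5) = -0.351634, coefficient = 4
x_6 = 3.7500, f(x_6) = -2.143355, coefficient = 1

I ≈ (0.500000/3) × 14.252006 = 2.375334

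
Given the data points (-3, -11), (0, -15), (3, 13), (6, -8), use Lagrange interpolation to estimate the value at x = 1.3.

Lagrange interpolation formula:
P(x) = Σ yᵢ × Lᵢ(x)
where Lᵢ(x) = Π_{j≠i} (x - xⱼ)/(xᵢ - xⱼ)

L_0(1.3) = (1.3 - 0)/(-3 - 0) × (1.3 - 3)/(-3 - 3) × (1.3 - 6)/(-3 - 6) = -0.064117
L_1(1.3) = (1.3 - (-3))/(0 - (-3)) × (1.3 - 3)/(0 - 3) × (1.3 - 6)/(0 - 6) = 0.636241
L_2(1.3) = (1.3 - (-3))/(3 - (-3)) × (1.3 - 0)/(3 - 0) × (1.3 - 6)/(3 - 6) = 0.486537
L_3(1.3) = (1.3 - (-3))/(6 - (-3)) × (1.3 - 0)/(6 - 0) × (1.3 - 3)/(6 - 3) = -0.058660

P(1.3) = (-11)×L_0(1.3) + (-15)×L_1(1.3) + 13×L_2(1.3) + (-8)×L_3(1.3)
P(1.3) = -2.044056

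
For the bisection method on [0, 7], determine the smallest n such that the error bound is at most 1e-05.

We need (b-a)/2^n ≤ 1e-05
(7 - 0)/2^n ≤ 1e-05
7/2^n ≤ 1e-05
2^n ≥ 700000
n ≥ log₂(700000) = 19.42
n ≥ 20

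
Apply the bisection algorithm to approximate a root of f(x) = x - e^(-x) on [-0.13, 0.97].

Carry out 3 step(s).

f(x) = x - e^(-x)
Initial interval: [-0.13, 0.97]

Iteration 1:
  c_1 = (-0.130000 + 0.970000)/2 = 0.420000
  f(c_1) = f(0.420000) = -0.237047
  f(a) × f(c) ≥ 0, new interval: [0.420000, 0.970000]
Iteration 2:
  c_2 = (0.420000 + 0.970000)/2 = 0.695000
  f(c_2) = f(0.695000) = 0.195926
  f(a) × f(c) < 0, new interval: [0.420000, 0.695000]
Iteration 3:
  c_3 = (0.420000 + 0.695000)/2 = 0.557500
  f(c_3) = f(0.557500) = -0.015139
  f(a) × f(c) ≥ 0, new interval: [0.557500, 0.695000]

After 3 iteration(s), the approximation is c_3 = 0.557500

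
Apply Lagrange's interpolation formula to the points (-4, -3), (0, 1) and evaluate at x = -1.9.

Lagrange interpolation formula:
P(x) = Σ yᵢ × Lᵢ(x)
where Lᵢ(x) = Π_{j≠i} (x - xⱼ)/(xᵢ - xⱼ)

L_0(-1.9) = (-1.9 - 0)/(-4 - 0) = 0.475000
L_1(-1.9) = (-1.9 - (-4))/(0 - (-4)) = 0.525000

P(-1.9) = (-3)×L_0(-1.9) + 1×L_1(-1.9)
P(-1.9) = -0.900000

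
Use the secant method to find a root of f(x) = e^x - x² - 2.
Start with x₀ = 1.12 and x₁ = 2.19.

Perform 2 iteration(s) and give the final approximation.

f(x) = e^x - x² - 2
x₀ = 1.12, x₁ = 2.19

Secant formula: x_{n+1} = x_n - f(x_n)(x_n - x_{n-1})/(f(x_n) - f(x_{n-1}))

Iteration 1:
  f(1.120000) = -0.189546
  f(2.190000) = 2.139113
  x_2 = 2.190000 - 2.139113×(2.190000 - 1.120000)/(2.139113 - (-0.189546))
       = 1.207095
Iteration 2:
  f(2.190000) = 2.139113
  f(1.207095) = -0.113322
  x_3 = 1.207095 - (-0.113322)×(1.207095 - 2.190000)/(-0.113322 - 2.139113)
       = 1.256545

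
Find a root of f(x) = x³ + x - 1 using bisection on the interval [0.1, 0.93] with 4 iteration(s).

f(x) = x³ + x - 1
Initial interval: [0.1, 0.93]

Iteration 1:
  c_1 = (0.100000 + 0.930000)/2 = 0.515000
  f(c_1) = f(0.515000) = -0.348409
  f(a) × f(c) ≥ 0, new interval: [0.515000, 0.930000]
Iteration 2:
  c_2 = (0.515000 + 0.930000)/2 = 0.722500
  f(c_2) = f(0.722500) = 0.099650
  f(a) × f(c) < 0, new interval: [0.515000, 0.722500]
Iteration 3:
  c_3 = (0.515000 + 0.722500)/2 = 0.618750
  f(c_3) = f(0.618750) = -0.144361
  f(a) × f(c) ≥ 0, new interval: [0.618750, 0.722500]
Iteration 4:
  c_4 = (0.618750 + 0.722500)/2 = 0.670625
  f(c_4) = f(0.670625) = -0.027770
  f(a) × f(c) ≥ 0, new interval: [0.670625, 0.722500]

After 4 iteration(s), the approximation is c_4 = 0.670625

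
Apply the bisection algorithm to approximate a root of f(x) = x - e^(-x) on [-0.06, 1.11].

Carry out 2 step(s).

f(x) = x - e^(-x)
Initial interval: [-0.06, 1.11]

Iteration 1:
  c_1 = (-0.060000 + 1.110000)/2 = 0.525000
  f(c_1) = f(0.525000) = -0.066555
  f(a) × f(c) ≥ 0, new interval: [0.525000, 1.110000]
Iteration 2:
  c_2 = (0.525000 + 1.110000)/2 = 0.817500
  f(c_2) = f(0.817500) = 0.375966
  f(a) × f(c) < 0, new interval: [0.525000, 0.817500]

After 2 iteration(s), the approximation is c_2 = 0.817500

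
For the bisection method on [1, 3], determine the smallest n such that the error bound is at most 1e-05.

We need (b-a)/2^n ≤ 1e-05
(3 - 1)/2^n ≤ 1e-05
2/2^n ≤ 1e-05
2^n ≥ 200000
n ≥ log₂(200000) = 17.61
n ≥ 18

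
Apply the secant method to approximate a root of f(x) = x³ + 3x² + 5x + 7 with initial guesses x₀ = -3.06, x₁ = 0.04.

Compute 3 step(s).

f(x) = x³ + 3x² + 5x + 7
x₀ = -3.06, x₁ = 0.04

Secant formula: x_{n+1} = x_n - f(x_n)(x_n - x_{n-1})/(f(x_n) - f(x_{n-1}))

Iteration 1:
  f(-3.060000) = -8.861816
  f(0.040000) = 7.204864
  x_2 = 0.040000 - 7.204864×(0.040000 - (-3.060000))/(7.204864 - (-8.861816))
       = -1.350149
Iteration 2:
  f(0.040000) = 7.204864
  f(-1.350149) = 3.256772
  x_3 = -1.350149 - 3.256772×(-1.350149 - 0.040000)/(3.256772 - 7.204864)
       = -2.496880
Iteration 3:
  f(-1.350149) = 3.256772
  f(-2.496880) = -2.347742
  x_4 = -2.496880 - (-2.347742)×(-2.496880 - (-1.350149))/(-2.347742 - 3.256772)
       = -2.016512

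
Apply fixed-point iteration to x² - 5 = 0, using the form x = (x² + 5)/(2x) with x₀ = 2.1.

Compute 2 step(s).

Equation: x² - 5 = 0
Fixed-point form: x = (x² + 5)/(2x)
x₀ = 2.1

x_1 = g(2.100000) = 2.240476
x_2 = g(2.240476) = 2.236072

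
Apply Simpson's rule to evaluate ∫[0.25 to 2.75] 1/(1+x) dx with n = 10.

f(x) = 1/(1+x)
a = 0.25, b = 2.75, n = 10
h = (b - a)/n = 0.250000

Simpson's rule: (h/3)[f(x₀) + 4f(x₁) + 2f(x₂) + ... + f(xₙ)]

x_0 = 0.2500, f(x_0) = 0.800000, coefficient = 1
x_1 = 0.5000, f(x_1) = 0.666667, coefficient = 4
x_2 = 0.7500, f(x_2) = 0.571429, coefficient = 2
x_3 = 1.0000, f(x_3) = 0.500000, coefficient = 4
x_4 = 1.2500, f(x_4) = 0.444444, coefficient = 2
x_5 = 1.5000, f(x_5) = 0.400000, coefficient = 4
x_6 = 1.7500, f(x_6) = 0.363636, coefficient = 2
x_7 = 2.0000, f(x_7) = 0.333333, coefficient = 4
x_8 = 2.2500, f(x_8) = 0.307692, coefficient = 2
x_9 = 2.5000, f(x_9) = 0.285714, coefficient = 4
x_10 = 2.7500, f(x_10) = 0.266667, coefficient = 1

I ≈ (0.250000/3) × 13.183927 = 1.098661
Exact value: 1.098612
Error: 0.000048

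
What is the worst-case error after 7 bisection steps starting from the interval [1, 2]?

Bisection error bound: |error| ≤ (b-a)/2^n
|error| ≤ (2 - 1)/2^7 = 1/2^7
|error| ≤ 0.0078125000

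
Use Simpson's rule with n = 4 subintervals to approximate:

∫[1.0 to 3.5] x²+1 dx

f(x) = x²+1
a = 1.0, b = 3.5, n = 4
h = (b - a)/n = 0.625000

Simpson's rule: (h/3)[f(x₀) + 4f(x₁) + 2f(x₂) + ... + f(xₙ)]

x_0 = 1.0000, f(x_0) = 2.000000, coefficient = 1
x_1 = 1.6250, f(x_1) = 3.640625, coefficient = 4
x_2 = 2.2500, f(x_2) = 6.062500, coefficient = 2
x_3 = 2.8750, f(x_3) = 9.265625, coefficient = 4
x_4 = 3.5000, f(x_4) = 13.250000, coefficient = 1

I ≈ (0.625000/3) × 79.000000 = 16.458333
Exact value: 16.458333
Error: 0.000000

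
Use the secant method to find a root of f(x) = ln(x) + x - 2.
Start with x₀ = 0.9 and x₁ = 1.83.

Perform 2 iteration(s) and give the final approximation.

f(x) = ln(x) + x - 2
x₀ = 0.9, x₁ = 1.83

Secant formula: x_{n+1} = x_n - f(x_n)(x_n - x_{n-1})/(f(x_n) - f(x_{n-1}))

Iteration 1:
  f(0.900000) = -1.205361
  f(1.830000) = 0.434316
  x_2 = 1.830000 - 0.434316×(1.830000 - 0.900000)/(0.434316 - (-1.205361))
       = 1.583662
Iteration 2:
  f(1.830000) = 0.434316
  f(1.583662) = 0.043403
  x_3 = 1.583662 - 0.043403×(1.583662 - 1.830000)/(0.043403 - 0.434316)
       = 1.556312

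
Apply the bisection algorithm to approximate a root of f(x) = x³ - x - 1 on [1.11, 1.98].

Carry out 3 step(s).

f(x) = x³ - x - 1
Initial interval: [1.11, 1.98]

Iteration 1:
  c_1 = (1.110000 + 1.980000)/2 = 1.545000
  f(c_1) = f(1.545000) = 1.142954
  f(a) × f(c) < 0, new interval: [1.110000, 1.545000]
Iteration 2:
  c_2 = (1.110000 + 1.545000)/2 = 1.327500
  f(c_2) = f(1.327500) = 0.011895
  f(a) × f(c) < 0, new interval: [1.110000, 1.327500]
Iteration 3:
  c_3 = (1.110000 + 1.327500)/2 = 1.218750
  f(c_3) = f(1.218750) = -0.408478
  f(a) × f(c) ≥ 0, new interval: [1.218750, 1.327500]

After 3 iteration(s), the approximation is c_3 = 1.218750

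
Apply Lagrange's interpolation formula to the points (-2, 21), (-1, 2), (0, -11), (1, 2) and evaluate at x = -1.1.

Lagrange interpolation formula:
P(x) = Σ yᵢ × Lᵢ(x)
where Lᵢ(x) = Π_{j≠i} (x - xⱼ)/(xᵢ - xⱼ)

L_0(-1.1) = (-1.1 - (-1))/(-2 - (-1)) × (-1.1 - 0)/(-2 - 0) × (-1.1 - 1)/(-2 - 1) = 0.038500
L_1(-1.1) = (-1.1 - (-2))/(-1 - (-2)) × (-1.1 - 0)/(-1 - 0) × (-1.1 - 1)/(-1 - 1) = 1.039500
L_2(-1.1) = (-1.1 - (-2))/(0 - (-2)) × (-1.1 - (-1))/(0 - (-1)) × (-1.1 - 1)/(0 - 1) = -0.094500
L_3(-1.1) = (-1.1 - (-2))/(1 - (-2)) × (-1.1 - (-1))/(1 - (-1)) × (-1.1 - 0)/(1 - 0) = 0.016500

P(-1.1) = 21×L_0(-1.1) + 2×L_1(-1.1) + (-11)×L_2(-1.1) + 2×L_3(-1.1)
P(-1.1) = 3.960000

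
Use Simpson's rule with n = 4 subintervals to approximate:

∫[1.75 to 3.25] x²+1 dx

f(x) = x²+1
a = 1.75, b = 3.25, n = 4
h = (b - a)/n = 0.375000

Simpson's rule: (h/3)[f(x₀) + 4f(x₁) + 2f(x₂) + ... + f(xₙ)]

x_0 = 1.7500, f(x_0) = 4.062500, coefficient = 1
x_1 = 2.1250, f(x_1) = 5.515625, coefficient = 4
x_2 = 2.5000, f(x_2) = 7.250000, coefficient = 2
x_3 = 2.8750, f(x_3) = 9.265625, coefficient = 4
x_4 = 3.2500, f(x_4) = 11.562500, coefficient = 1

I ≈ (0.375000/3) × 89.250000 = 11.156250
Exact value: 11.156250
Error: 0.000000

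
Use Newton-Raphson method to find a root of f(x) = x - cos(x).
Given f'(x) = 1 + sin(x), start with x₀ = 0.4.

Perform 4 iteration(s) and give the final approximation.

f(x) = x - cos(x)
f'(x) = 1 + sin(x)
x₀ = 0.4

Newton-Raphson formula: x_{n+1} = x_n - f(x_n)/f'(x_n)

Iteration 1:
  f(0.400000) = -0.521061
  f'(0.400000) = 1.389418
  x_1 = 0.400000 - (-0.521061)/1.389418 = 0.775021
Iteration 2:
  f(0.775021) = 0.060615
  f'(0.775021) = 1.699731
  x_2 = 0.775021 - 0.060615/1.699731 = 0.739360
Iteration 3:
  f(0.739360) = 0.000460
  f'(0.739360) = 1.673815
  x_3 = 0.739360 - 0.000460/1.673815 = 0.739085
Iteration 4:
  f(0.739085) = 0.000000
  f'(0.739085) = 1.673612
  x_4 = 0.739085 - 0.000000/1.673612 = 0.739085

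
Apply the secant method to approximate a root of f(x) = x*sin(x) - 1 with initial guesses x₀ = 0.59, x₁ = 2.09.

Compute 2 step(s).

f(x) = x*sin(x) - 1
x₀ = 0.59, x₁ = 2.09

Secant formula: x_{n+1} = x_n - f(x_n)(x_n - x_{n-1})/(f(x_n) - f(x_{n-1}))

Iteration 1:
  f(0.590000) = -0.671747
  f(2.090000) = 0.814568
  x_2 = 2.090000 - 0.814568×(2.090000 - 0.590000)/(0.814568 - (-0.671747))
       = 1.267932
Iteration 2:
  f(2.090000) = 0.814568
  f(1.267932) = 0.210223
  x_3 = 1.267932 - 0.210223×(1.267932 - 2.090000)/(0.210223 - 0.814568)
       = 0.981973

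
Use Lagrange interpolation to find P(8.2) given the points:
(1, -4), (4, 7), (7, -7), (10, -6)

Lagrange interpolation formula:
P(x) = Σ yᵢ × Lᵢ(x)
where Lᵢ(x) = Π_{j≠i} (x - xⱼ)/(xᵢ - xⱼ)

L_0(8.2) = (8.2 - 4)/(1 - 4) × (8.2 - 7)/(1 - 7) × (8.2 - 10)/(1 - 10) = 0.056000
L_1(8.2) = (8.2 - 1)/(4 - 1) × (8.2 - 7)/(4 - 7) × (8.2 - 10)/(4 - 10) = -0.288000
L_2(8.2) = (8.2 - 1)/(7 - 1) × (8.2 - 4)/(7 - 4) × (8.2 - 10)/(7 - 10) = 1.008000
L_3(8.2) = (8.2 - 1)/(10 - 1) × (8.2 - 4)/(10 - 4) × (8.2 - 7)/(10 - 7) = 0.224000

P(8.2) = (-4)×L_0(8.2) + 7×L_1(8.2) + (-7)×L_2(8.2) + (-6)×L_3(8.2)
P(8.2) = -10.640000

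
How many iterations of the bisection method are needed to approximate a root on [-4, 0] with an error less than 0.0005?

We need (b-a)/2^n ≤ 0.0005
(0 - (-4))/2^n ≤ 0.0005
4/2^n ≤ 0.0005
2^n ≥ 8000
n ≥ log₂(8000) = 12.97
n ≥ 13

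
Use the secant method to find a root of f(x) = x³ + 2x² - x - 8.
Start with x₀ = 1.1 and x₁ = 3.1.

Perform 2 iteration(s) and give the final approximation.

f(x) = x³ + 2x² - x - 8
x₀ = 1.1, x₁ = 3.1

Secant formula: x_{n+1} = x_n - f(x_n)(x_n - x_{n-1})/(f(x_n) - f(x_{n-1}))

Iteration 1:
  f(1.100000) = -5.349000
  f(3.100000) = 37.911000
  x_2 = 3.100000 - 37.911000×(3.100000 - 1.100000)/(37.911000 - (-5.349000))
       = 1.347295
Iteration 2:
  f(3.100000) = 37.911000
  f(1.347295) = -3.271268
  x_3 = 1.347295 - (-3.271268)×(1.347295 - 3.100000)/(-3.271268 - 37.911000)
       = 1.486520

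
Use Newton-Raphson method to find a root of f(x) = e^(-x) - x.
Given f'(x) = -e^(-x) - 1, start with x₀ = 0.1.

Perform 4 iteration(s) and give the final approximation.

f(x) = e^(-x) - x
f'(x) = -e^(-x) - 1
x₀ = 0.1

Newton-Raphson formula: x_{n+1} = x_n - f(x_n)/f'(x_n)

Iteration 1:
  f(0.100000) = 0.804837
  f'(0.100000) = -1.904837
  x_1 = 0.100000 - 0.804837/(-1.904837) = 0.522523
Iteration 2:
  f(0.522523) = 0.070500
  f'(0.522523) = -1.593023
  x_2 = 0.522523 - 0.070500/(-1.593023) = 0.566778
Iteration 3:
  f(0.566778) = 0.000572
  f'(0.566778) = -1.567350
  x_3 = 0.566778 - 0.000572/(-1.567350) = 0.567143
Iteration 4:
  f(0.567143) = 0.000000
  f'(0.567143) = -1.567143
  x_4 = 0.567143 - 0.000000/(-1.567143) = 0.567143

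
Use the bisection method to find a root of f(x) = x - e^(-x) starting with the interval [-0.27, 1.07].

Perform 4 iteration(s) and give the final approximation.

f(x) = x - e^(-x)
Initial interval: [-0.27, 1.07]

Iteration 1:
  c_1 = (-0.270000 + 1.070000)/2 = 0.400000
  f(c_1) = f(0.400000) = -0.270320
  f(a) × f(c) ≥ 0, new interval: [0.400000, 1.070000]
Iteration 2:
  c_2 = (0.400000 + 1.070000)/2 = 0.735000
  f(c_2) = f(0.735000) = 0.255495
  f(a) × f(c) < 0, new interval: [0.400000, 0.735000]
Iteration 3:
  c_3 = (0.400000 + 0.735000)/2 = 0.567500
  f(c_3) = f(0.567500) = 0.000559
  f(a) × f(c) < 0, new interval: [0.400000, 0.567500]
Iteration 4:
  c_4 = (0.400000 + 0.567500)/2 = 0.483750
  f(c_4) = f(0.483750) = -0.132717
  f(a) × f(c) ≥ 0, new interval: [0.483750, 0.567500]

After 4 iteration(s), the approximation is c_4 = 0.483750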